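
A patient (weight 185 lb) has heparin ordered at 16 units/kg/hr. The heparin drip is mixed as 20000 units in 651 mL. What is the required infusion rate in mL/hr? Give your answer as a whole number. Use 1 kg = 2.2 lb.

Weight = 185 lb ÷ 2.2 lb/kg = 84.09091 kg
Dose = 16 units/kg/hr × 84.09091 kg = 1345.455 units/hr
Concentration = 20000 units ÷ 651 mL = 30.72197 units/mL
Rate = 1345.455 units/hr ÷ 30.72197 units/mL = 43.79455 mL/hr

44 mL/hr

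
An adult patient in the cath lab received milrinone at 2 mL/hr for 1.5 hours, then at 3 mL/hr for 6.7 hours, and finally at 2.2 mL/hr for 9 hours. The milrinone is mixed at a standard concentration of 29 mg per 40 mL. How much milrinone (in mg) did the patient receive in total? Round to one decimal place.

Concentration = 29 mg ÷ 40 mL = 0.725 mg/mL
Stage 1: 2 mL/hr × 1.5 hr = 3 mL → 3 mL × 0.725 mg/mL = 2.175 mg
Stage 2: 3 mL/hr × 6.7 hr = 20.1 mL → 20.1 mL × 0.725 mg/mL = 14.5725 mg
Stage 3: 2.2 mL/hr × 9 hr = 19.8 mL → 19.8 mL × 0.725 mg/mL = 14.355 mg
Total = 2.175 + 14.5725 + 14.355 = 31.1025 mg

31.1 mg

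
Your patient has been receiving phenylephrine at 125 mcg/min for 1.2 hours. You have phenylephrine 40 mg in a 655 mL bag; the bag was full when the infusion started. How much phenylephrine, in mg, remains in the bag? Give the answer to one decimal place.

31.0 mg

125 mcg/min × 60 min/hr = 7500 mcg/hr
Concentration = 40 mg ÷ 655 mL = 0.0610687 mg/mL = 61.0687 mcg/mL
Rate = 7500 mcg/hr ÷ 61.0687 mcg/mL = 122.8125 mL/hr
Volume infused = 122.8125 mL/hr × 1.2 hr = 147.375 mL
Volume remaining = 655 − 147.375 = 507.625 mL
Drug remaining = 507.625 mL × 61.0687 mcg/mL = 31000 mcg = 31 mg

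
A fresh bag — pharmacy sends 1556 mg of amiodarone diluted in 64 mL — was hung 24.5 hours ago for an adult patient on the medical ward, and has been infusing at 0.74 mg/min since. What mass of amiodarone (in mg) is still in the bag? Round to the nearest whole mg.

0.74 mg/min × 60 min/hr = 44.4 mg/hr
Concentration = 1556 mg ÷ 64 mL = 24.3125 mg/mL
Rate = 44.4 mg/hr ÷ 24.3125 mg/mL = 1.826221 mL/hr
Volume infused = 1.826221 mL/hr × 24.5 hr = 44.74242 mL
Volume remaining = 64 − 44.74242 = 19.25758 mL
Drug remaining = 19.25758 mL × 24.3125 mg/mL = 468.2 mg

468 mg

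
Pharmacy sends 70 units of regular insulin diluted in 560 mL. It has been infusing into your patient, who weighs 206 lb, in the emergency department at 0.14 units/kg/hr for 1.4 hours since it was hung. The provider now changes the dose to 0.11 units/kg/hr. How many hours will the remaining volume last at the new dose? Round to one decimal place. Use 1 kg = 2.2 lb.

5.0 hours

Initial rate:
Weight = 206 lb ÷ 2.2 lb/kg = 93.63636 kg
Dose = 0.14 units/kg/hr × 93.63636 kg = 13.10909 units/hr
Concentration = 70 units ÷ 560 mL = 0.125 units/mL
Rate = 13.10909 units/hr ÷ 0.125 units/mL = 104.8727 mL/hr
Volume infused so far = 104.8727 mL/hr × 1.4 hr = 146.8218 mL
Volume remaining = 560 − 146.8218 = 413.1782 mL
New rate:
Dose = 0.11 units/kg/hr × 93.63636 kg = 10.3 units/hr
Rate = 10.3 units/hr ÷ 0.125 units/mL = 82.4 mL/hr
Time remaining = 413.1782 mL ÷ 82.4 mL/hr = 5.014298 hr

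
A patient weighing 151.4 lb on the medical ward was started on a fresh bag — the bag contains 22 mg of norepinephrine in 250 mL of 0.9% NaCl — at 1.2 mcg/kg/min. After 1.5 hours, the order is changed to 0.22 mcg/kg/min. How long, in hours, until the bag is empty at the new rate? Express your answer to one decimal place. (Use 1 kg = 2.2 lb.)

16.0 hours

Initial rate:
Weight = 151.4 lb ÷ 2.2 lb/kg = 68.81818 kg
Dose = 1.2 mcg/kg/min × 68.81818 kg = 82.58182 mcg/min
82.58182 mcg/min × 60 min/hr = 4954.909 mcg/hr
Concentration = 22 mg ÷ 250 mL = 0.088 mg/mL = 88 mcg/mL
Rate = 4954.909 mcg/hr ÷ 88 mcg/mL = 56.30579 mL/hr
Volume infused so far = 56.30579 mL/hr × 1.5 hr = 84.45868 mL
Volume remaining = 250 − 84.45868 = 165.5413 mL
New rate:
Dose = 0.22 mcg/kg/min × 68.81818 kg = 15.14 mcg/min
15.14 mcg/min × 60 min/hr = 908.4 mcg/hr
Rate = 908.4 mcg/hr ÷ 88 mcg/mL = 10.32273 mL/hr
Time remaining = 165.5413 mL ÷ 10.32273 mL/hr = 16.03659 hr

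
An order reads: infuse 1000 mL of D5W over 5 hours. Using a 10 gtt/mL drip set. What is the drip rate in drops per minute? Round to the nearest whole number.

1000 mL ÷ (5 hr × 60 = 300 min) = 3.333333 mL/min
3.333333 mL/min × 10 gtt/mL = 33.33333 gtt/min

33 gtt/min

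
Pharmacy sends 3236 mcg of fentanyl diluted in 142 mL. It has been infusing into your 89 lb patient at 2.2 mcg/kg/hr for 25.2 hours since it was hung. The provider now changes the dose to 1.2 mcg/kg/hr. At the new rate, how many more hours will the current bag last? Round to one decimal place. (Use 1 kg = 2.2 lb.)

Initial rate:
Weight = 89 lb ÷ 2.2 lb/kg = 40.45455 kg
Dose = 2.2 mcg/kg/hr × 40.45455 kg = 89 mcg/hr
Concentration = 3236 mcg ÷ 142 mL = 22.78873 mcg/mL
Rate = 89 mcg/hr ÷ 22.78873 mcg/mL = 3.905439 mL/hr
Volume infused so far = 3.905439 mL/hr × 25.2 hr = 98.41706 mL
Volume remaining = 142 − 98.41706 = 43.58294 mL
New rate:
Dose = 1.2 mcg/kg/hr × 40.45455 kg = 48.54545 mcg/hr
Rate = 48.54545 mcg/hr ÷ 22.78873 mcg/mL = 2.130239 mL/hr
Time remaining = 43.58294 mL ÷ 2.130239 mL/hr = 20.45918 hr

20.5 hours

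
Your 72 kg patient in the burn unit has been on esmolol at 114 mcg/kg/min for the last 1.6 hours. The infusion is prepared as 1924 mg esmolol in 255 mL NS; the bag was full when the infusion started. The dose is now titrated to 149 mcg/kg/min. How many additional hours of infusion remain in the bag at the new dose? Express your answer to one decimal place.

1.8 hours

Initial rate:
Dose = 114 mcg/kg/min × 72 kg = 8208 mcg/min
8208 mcg/min × 60 min/hr = 492480 mcg/hr
Concentration = 1924 mg ÷ 255 mL = 7.545098 mg/mL = 7545.098 mcg/mL
Rate = 492480 mcg/hr ÷ 7545.098 mcg/mL = 65.27152 mL/hr
Volume infused so far = 65.27152 mL/hr × 1.6 hr = 104.4344 mL
Volume remaining = 255 − 104.4344 = 150.5656 mL
New rate:
Dose = 149 mcg/kg/min × 72 kg = 10728 mcg/min
10728 mcg/min × 60 min/hr = 643680 mcg/hr
Rate = 643680 mcg/hr ÷ 7545.098 mcg/mL = 85.31102 mL/hr
Time remaining = 150.5656 mL ÷ 85.31102 mL/hr = 1.764902 hr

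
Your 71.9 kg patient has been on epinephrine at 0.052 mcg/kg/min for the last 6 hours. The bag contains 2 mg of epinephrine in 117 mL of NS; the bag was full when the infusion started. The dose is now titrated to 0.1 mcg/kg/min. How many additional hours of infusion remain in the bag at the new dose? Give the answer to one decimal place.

Initial rate:
Dose = 0.052 mcg/kg/min × 71.9 kg = 3.7388 mcg/min
3.7388 mcg/min × 60 min/hr = 224.328 mcg/hr
Concentration = 2 mg ÷ 117 mL = 0.01709402 mg/mL = 17.09402 mcg/mL
Rate = 224.328 mcg/hr ÷ 17.09402 mcg/mL = 13.12319 mL/hr
Volume infused so far = 13.12319 mL/hr × 6 hr = 78.73913 mL
Volume remaining = 117 − 78.73913 = 38.26087 mL
New rate:
Dose = 0.1 mcg/kg/min × 71.9 kg = 7.19 mcg/min
7.19 mcg/min × 60 min/hr = 431.4 mcg/hr
Rate = 431.4 mcg/hr ÷ 17.09402 mcg/mL = 25.2369 mL/hr
Time remaining = 38.26087 mL ÷ 25.2369 mL/hr = 1.516069 hr

1.5 hours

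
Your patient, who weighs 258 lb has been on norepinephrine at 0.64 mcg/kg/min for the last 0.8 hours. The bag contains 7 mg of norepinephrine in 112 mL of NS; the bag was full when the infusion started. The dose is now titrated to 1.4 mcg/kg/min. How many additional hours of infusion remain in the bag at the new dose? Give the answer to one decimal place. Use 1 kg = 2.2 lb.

0.3 hours

Initial rate:
Weight = 258 lb ÷ 2.2 lb/kg = 117.2727 kg
Dose = 0.64 mcg/kg/min × 117.2727 kg = 75.05455 mcg/min
75.05455 mcg/min × 60 min/hr = 4503.273 mcg/hr
Concentration = 7 mg ÷ 112 mL = 0.0625 mg/mL = 62.5 mcg/mL
Rate = 4503.273 mcg/hr ÷ 62.5 mcg/mL = 72.05236 mL/hr
Volume infused so far = 72.05236 mL/hr × 0.8 hr = 57.64189 mL
Volume remaining = 112 − 57.64189 = 54.35811 mL
New rate:
Dose = 1.4 mcg/kg/min × 117.2727 kg = 164.1818 mcg/min
164.1818 mcg/min × 60 min/hr = 9850.909 mcg/hr
Rate = 9850.909 mcg/hr ÷ 62.5 mcg/mL = 157.6145 mL/hr
Time remaining = 54.35811 mL ÷ 157.6145 mL/hr = 0.34488 hr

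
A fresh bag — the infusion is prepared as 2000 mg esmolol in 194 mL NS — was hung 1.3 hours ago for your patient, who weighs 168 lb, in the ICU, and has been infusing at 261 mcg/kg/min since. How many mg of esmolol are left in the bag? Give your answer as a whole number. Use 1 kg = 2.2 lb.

Weight = 168 lb ÷ 2.2 lb/kg = 76.36364 kg
Dose = 261 mcg/kg/min × 76.36364 kg = 19930.91 mcg/min
19930.91 mcg/min × 60 min/hr = 1195855 mcg/hr
Concentration = 2000 mg ÷ 194 mL = 10.30928 mg/mL = 10309.28 mcg/mL
Rate = 1195855 mcg/hr ÷ 10309.28 mcg/mL = 115.9979 mL/hr
Volume infused = 115.9979 mL/hr × 1.3 hr = 150.7973 mL
Volume remaining = 194 − 150.7973 = 43.20274 mL
Drug remaining = 43.20274 mL × 10309.28 mcg/mL = 445389.1 mcg = 445.3891 mg

445 mg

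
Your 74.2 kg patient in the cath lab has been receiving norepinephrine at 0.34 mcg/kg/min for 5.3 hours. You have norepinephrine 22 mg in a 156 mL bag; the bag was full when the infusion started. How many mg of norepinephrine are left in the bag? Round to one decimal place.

14.0 mg

Dose = 0.34 mcg/kg/min × 74.2 kg = 25.228 mcg/min
25.228 mcg/min × 60 min/hr = 1513.68 mcg/hr
Concentration = 22 mg ÷ 156 mL = 0.1410256 mg/mL = 141.0256 mcg/mL
Rate = 1513.68 mcg/hr ÷ 141.0256 mcg/mL = 10.73337 mL/hr
Volume infused = 10.73337 mL/hr × 5.3 hr = 56.88685 mL
Volume remaining = 156 − 56.88685 = 99.11315 mL
Drug remaining = 99.11315 mL × 141.0256 mcg/mL = 13977.5 mcg = 13.9775 mg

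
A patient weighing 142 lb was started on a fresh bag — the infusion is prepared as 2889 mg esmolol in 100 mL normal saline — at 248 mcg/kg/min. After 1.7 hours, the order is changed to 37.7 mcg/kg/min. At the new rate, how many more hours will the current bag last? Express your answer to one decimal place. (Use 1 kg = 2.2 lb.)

8.6 hours

Initial rate:
Weight = 142 lb ÷ 2.2 lb/kg = 64.54545 kg
Dose = 248 mcg/kg/min × 64.54545 kg = 16007.27 mcg/min
16007.27 mcg/min × 60 min/hr = 960436.4 mcg/hr
Concentration = 2889 mg ÷ 100 mL = 28.89 mg/mL = 28890 mcg/mL
Rate = 960436.4 mcg/hr ÷ 28890 mcg/mL = 33.2446 mL/hr
Volume infused so far = 33.2446 mL/hr × 1.7 hr = 56.51581 mL
Volume remaining = 100 − 56.51581 = 43.48419 mL
New rate:
Dose = 37.7 mcg/kg/min × 64.54545 kg = 2433.364 mcg/min
2433.364 mcg/min × 60 min/hr = 146001.8 mcg/hr
Rate = 146001.8 mcg/hr ÷ 28890 mcg/mL = 5.053715 mL/hr
Time remaining = 43.48419 mL ÷ 5.053715 mL/hr = 8.604401 hr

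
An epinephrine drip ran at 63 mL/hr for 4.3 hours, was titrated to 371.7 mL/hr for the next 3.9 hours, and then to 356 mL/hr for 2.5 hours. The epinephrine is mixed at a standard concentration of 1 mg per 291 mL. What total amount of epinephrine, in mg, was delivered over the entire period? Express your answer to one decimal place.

9.0 mg

Concentration = 1 mg ÷ 291 mL = 0.003436426 mg/mL
Stage 1: 63 mL/hr × 4.3 hr = 270.9 mL → 270.9 mL × 0.003436426 mg/mL = 0.9309278 mg
Stage 2: 371.7 mL/hr × 3.9 hr = 1449.63 mL → 1449.63 mL × 0.003436426 mg/mL = 4.981546 mg
Stage 3: 356 mL/hr × 2.5 hr = 890 mL → 890 mL × 0.003436426 mg/mL = 3.058419 mg
Total = 0.9309278 + 4.981546 + 3.058419 = 8.970893 mg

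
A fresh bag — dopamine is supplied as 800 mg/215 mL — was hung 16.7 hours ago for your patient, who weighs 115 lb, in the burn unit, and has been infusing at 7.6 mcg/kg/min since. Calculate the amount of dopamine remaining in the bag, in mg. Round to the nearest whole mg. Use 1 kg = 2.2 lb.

402 mg

Weight = 115 lb ÷ 2.2 lb/kg = 52.27273 kg
Dose = 7.6 mcg/kg/min × 52.27273 kg = 397.2727 mcg/min
397.2727 mcg/min × 60 min/hr = 23836.36 mcg/hr
Concentration = 800 mg ÷ 215 mL = 3.72093 mg/mL = 3720.93 mcg/mL
Rate = 23836.36 mcg/hr ÷ 3720.93 mcg/mL = 6.406023 mL/hr
Volume infused = 6.406023 mL/hr × 16.7 hr = 106.9806 mL
Volume remaining = 215 − 106.9806 = 108.0194 mL
Drug remaining = 108.0194 mL × 3720.93 mcg/mL = 401932.7 mcg = 401.9327 mg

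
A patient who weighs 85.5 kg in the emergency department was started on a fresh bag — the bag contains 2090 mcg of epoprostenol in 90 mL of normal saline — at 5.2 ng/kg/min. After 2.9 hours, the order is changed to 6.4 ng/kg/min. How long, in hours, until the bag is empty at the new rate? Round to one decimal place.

61.3 hours

Initial rate:
Dose = 5.2 ng/kg/min × 85.5 kg = 444.6 ng/min
444.6 ng/min × 60 min/hr = 26676 ng/hr
Concentration = 2090 mcg ÷ 90 mL = 23.22222 mcg/mL = 23222.22 ng/mL
Rate = 26676 ng/hr ÷ 23222.22 ng/mL = 1.148727 mL/hr
Volume infused so far = 1.148727 mL/hr × 2.9 hr = 3.331309 mL
Volume remaining = 90 − 3.331309 = 86.66869 mL
New rate:
Dose = 6.4 ng/kg/min × 85.5 kg = 547.2 ng/min
547.2 ng/min × 60 min/hr = 32832 ng/hr
Rate = 32832 ng/hr ÷ 23222.22 ng/mL = 1.413818 mL/hr
Time remaining = 86.66869 mL ÷ 1.413818 mL/hr = 61.30116 hr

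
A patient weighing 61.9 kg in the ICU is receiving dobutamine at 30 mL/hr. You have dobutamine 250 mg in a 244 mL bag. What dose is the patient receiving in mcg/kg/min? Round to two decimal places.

8.28 mcg/kg/min

Concentration = 250 mg ÷ 244 mL = 1.02459 mg/mL = 1024.59 mcg/mL
Drug rate = 30 mL/hr × 1024.59 mcg/mL = 30737.7 mcg/hr
30737.7 mcg/hr ÷ 60 min/hr = 512.2951 mcg/min
512.2951 mcg/min ÷ 61.9 kg = 8.276173 mcg/kg/min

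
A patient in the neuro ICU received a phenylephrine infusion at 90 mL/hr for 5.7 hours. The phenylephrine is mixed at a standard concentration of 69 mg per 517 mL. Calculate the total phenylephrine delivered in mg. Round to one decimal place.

Concentration = 69 mg ÷ 517 mL = 0.1334623 mg/mL = 133.4623 mcg/mL
Drug rate = 90 mL/hr × 133.4623 mcg/mL = 12011.61 mcg/hr
Total = 12011.61 mcg/hr × 5.7 hr = 68466.15 mcg = 68.46615 mg

68.5 mg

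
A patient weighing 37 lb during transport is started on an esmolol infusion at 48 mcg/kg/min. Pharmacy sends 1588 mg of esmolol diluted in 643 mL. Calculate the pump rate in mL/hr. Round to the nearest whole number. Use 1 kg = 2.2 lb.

20 mL/hr

Weight = 37 lb ÷ 2.2 lb/kg = 16.81818 kg
Dose = 48 mcg/kg/min × 16.81818 kg = 807.2727 mcg/min
807.2727 mcg/min × 60 min/hr = 48436.36 mcg/hr
Concentration = 1588 mg ÷ 643 mL = 2.469673 mg/mL = 2469.673 mcg/mL
Rate = 48436.36 mcg/hr ÷ 2469.673 mcg/mL = 19.61246 mL/hr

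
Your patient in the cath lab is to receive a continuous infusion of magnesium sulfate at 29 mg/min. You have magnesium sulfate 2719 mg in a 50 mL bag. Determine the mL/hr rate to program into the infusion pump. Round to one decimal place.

29 mg/min × 60 min/hr = 1740 mg/hr
Concentration = 2719 mg ÷ 50 mL = 54.38 mg/mL
Rate = 1740 mg/hr ÷ 54.38 mg/mL = 31.99706 mL/hr

32.0 mL/hr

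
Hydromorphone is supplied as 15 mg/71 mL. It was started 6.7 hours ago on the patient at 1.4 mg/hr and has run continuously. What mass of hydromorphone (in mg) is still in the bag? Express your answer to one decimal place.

5.6 mg

Concentration = 15 mg ÷ 71 mL = 0.2112676 mg/mL
Rate = 1.4 mg/hr ÷ 0.2112676 mg/mL = 6.626667 mL/hr
Volume infused = 6.626667 mL/hr × 6.7 hr = 44.39867 mL
Volume remaining = 71 − 44.39867 = 26.60133 mL
Drug remaining = 26.60133 mL × 0.2112676 mg/mL = 5.62 mg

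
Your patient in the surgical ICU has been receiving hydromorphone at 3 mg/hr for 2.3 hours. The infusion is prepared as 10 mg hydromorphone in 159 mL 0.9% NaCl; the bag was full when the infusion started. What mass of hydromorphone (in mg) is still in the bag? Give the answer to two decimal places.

Concentration = 10 mg ÷ 159 mL = 0.06289308 mg/mL
Rate = 3 mg/hr ÷ 0.06289308 mg/mL = 47.7 mL/hr
Volume infused = 47.7 mL/hr × 2.3 hr = 109.71 mL
Volume remaining = 159 − 109.71 = 49.29 mL
Drug remaining = 49.29 mL × 0.06289308 mg/mL = 3.1 mg

3.10 mg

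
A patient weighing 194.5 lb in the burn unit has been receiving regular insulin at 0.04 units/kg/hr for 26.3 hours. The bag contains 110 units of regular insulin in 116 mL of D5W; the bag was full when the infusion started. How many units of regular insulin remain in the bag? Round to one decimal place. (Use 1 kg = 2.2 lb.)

Weight = 194.5 lb ÷ 2.2 lb/kg = 88.40909 kg
Dose = 0.04 units/kg/hr × 88.40909 kg = 3.536364 units/hr
Concentration = 110 units ÷ 116 mL = 0.9482759 units/mL
Rate = 3.536364 units/hr ÷ 0.9482759 units/mL = 3.729256 mL/hr
Volume infused = 3.729256 mL/hr × 26.3 hr = 98.07944 mL
Volume remaining = 116 − 98.07944 = 17.92056 mL
Drug remaining = 17.92056 mL × 0.9482759 units/mL = 16.99364 units

17.0 units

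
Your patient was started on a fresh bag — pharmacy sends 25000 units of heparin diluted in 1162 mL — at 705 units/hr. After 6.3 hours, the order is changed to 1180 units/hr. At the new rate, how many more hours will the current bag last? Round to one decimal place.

17.4 hours

Initial rate:
Concentration = 25000 units ÷ 1162 mL = 21.51463 units/mL
Rate = 705 units/hr ÷ 21.51463 units/mL = 32.7684 mL/hr
Volume infused so far = 32.7684 mL/hr × 6.3 hr = 206.4409 mL
Volume remaining = 1162 − 206.4409 = 955.5591 mL
New rate:
Rate = 1180 units/hr ÷ 21.51463 units/mL = 54.8464 mL/hr
Time remaining = 955.5591 mL ÷ 54.8464 mL/hr = 17.42246 hr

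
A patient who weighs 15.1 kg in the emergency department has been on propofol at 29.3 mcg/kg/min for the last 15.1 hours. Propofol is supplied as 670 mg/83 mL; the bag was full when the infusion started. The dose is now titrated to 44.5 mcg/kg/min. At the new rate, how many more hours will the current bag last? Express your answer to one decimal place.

6.7 hours

Initial rate:
Dose = 29.3 mcg/kg/min × 15.1 kg = 442.43 mcg/min
442.43 mcg/min × 60 min/hr = 26545.8 mcg/hr
Concentration = 670 mg ÷ 83 mL = 8.072289 mg/mL = 8072.289 mcg/mL
Rate = 26545.8 mcg/hr ÷ 8072.289 mcg/mL = 3.28851 mL/hr
Volume infused so far = 3.28851 mL/hr × 15.1 hr = 49.65649 mL
Volume remaining = 83 − 49.65649 = 33.34351 mL
New rate:
Dose = 44.5 mcg/kg/min × 15.1 kg = 671.95 mcg/min
671.95 mcg/min × 60 min/hr = 40317 mcg/hr
Rate = 40317 mcg/hr ÷ 8072.289 mcg/mL = 4.994494 mL/hr
Time remaining = 33.34351 mL ÷ 4.994494 mL/hr = 6.676053 hr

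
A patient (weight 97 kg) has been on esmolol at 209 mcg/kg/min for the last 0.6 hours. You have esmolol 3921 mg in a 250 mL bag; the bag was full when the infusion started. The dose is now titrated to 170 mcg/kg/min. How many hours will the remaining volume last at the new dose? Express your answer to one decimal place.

Initial rate:
Dose = 209 mcg/kg/min × 97 kg = 20273 mcg/min
20273 mcg/min × 60 min/hr = 1216380 mcg/hr
Concentration = 3921 mg ÷ 250 mL = 15.684 mg/mL = 15684 mcg/mL
Rate = 1216380 mcg/hr ÷ 15684 mcg/mL = 77.55547 mL/hr
Volume infused so far = 77.55547 mL/hr × 0.6 hr = 46.53328 mL
Volume remaining = 250 − 46.53328 = 203.4667 mL
New rate:
Dose = 170 mcg/kg/min × 97 kg = 16490 mcg/min
16490 mcg/min × 60 min/hr = 989400 mcg/hr
Rate = 989400 mcg/hr ÷ 15684 mcg/mL = 63.0834 mL/hr
Time remaining = 203.4667 mL ÷ 63.0834 mL/hr = 3.225361 hr

3.2 hours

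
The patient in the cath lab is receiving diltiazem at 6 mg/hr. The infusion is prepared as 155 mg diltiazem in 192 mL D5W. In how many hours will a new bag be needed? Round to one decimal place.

25.8 hours

Concentration = 155 mg ÷ 192 mL = 0.8072917 mg/mL
Rate = 6 mg/hr ÷ 0.8072917 mg/mL = 7.432258 mL/hr
Duration = 192 mL ÷ 7.432258 mL/hr = 25.83333 hr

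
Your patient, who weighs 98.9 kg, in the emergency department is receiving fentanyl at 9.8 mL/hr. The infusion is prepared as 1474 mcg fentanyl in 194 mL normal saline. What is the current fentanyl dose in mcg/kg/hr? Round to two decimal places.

Concentration = 1474 mcg ÷ 194 mL = 7.597938 mcg/mL
Drug rate = 9.8 mL/hr × 7.597938 mcg/mL = 74.45979 mcg/hr
74.45979 mcg/hr ÷ 98.9 kg = 0.7528796 mcg/kg/hr

0.75 mcg/kg/hr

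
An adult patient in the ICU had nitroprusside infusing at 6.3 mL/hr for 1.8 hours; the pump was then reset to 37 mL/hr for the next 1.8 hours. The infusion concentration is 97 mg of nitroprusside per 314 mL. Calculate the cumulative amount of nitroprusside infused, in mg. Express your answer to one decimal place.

24.1 mg

Concentration = 97 mg ÷ 314 mL = 0.3089172 mg/mL
Stage 1: 6.3 mL/hr × 1.8 hr = 11.34 mL → 11.34 mL × 0.3089172 mg/mL = 3.503121 mg
Stage 2: 37 mL/hr × 1.8 hr = 66.6 mL → 66.6 mL × 0.3089172 mg/mL = 20.57389 mg
Total = 3.503121 + 20.57389 = 24.07701 mg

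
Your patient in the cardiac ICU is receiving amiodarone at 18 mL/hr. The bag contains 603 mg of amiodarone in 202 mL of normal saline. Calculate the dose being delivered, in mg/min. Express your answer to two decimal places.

0.90 mg/min

Concentration = 603 mg ÷ 202 mL = 2.985149 mg/mL
Drug rate = 18 mL/hr × 2.985149 mg/mL = 53.73267 mg/hr
53.73267 mg/hr ÷ 60 min/hr = 0.8955446 mg/min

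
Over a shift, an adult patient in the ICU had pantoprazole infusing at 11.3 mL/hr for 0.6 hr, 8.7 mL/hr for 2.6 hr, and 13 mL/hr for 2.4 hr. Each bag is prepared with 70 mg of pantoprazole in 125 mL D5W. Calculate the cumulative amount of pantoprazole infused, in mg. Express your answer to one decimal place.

Concentration = 70 mg ÷ 125 mL = 0.56 mg/mL
Stage 1: 11.3 mL/hr × 0.6 hr = 6.78 mL → 6.78 mL × 0.56 mg/mL = 3.7968 mg
Stage 2: 8.7 mL/hr × 2.6 hr = 22.62 mL → 22.62 mL × 0.56 mg/mL = 12.6672 mg
Stage 3: 13 mL/hr × 2.4 hr = 31.2 mL → 31.2 mL × 0.56 mg/mL = 17.472 mg
Total = 3.7968 + 12.6672 + 17.472 = 33.936 mg

33.9 mg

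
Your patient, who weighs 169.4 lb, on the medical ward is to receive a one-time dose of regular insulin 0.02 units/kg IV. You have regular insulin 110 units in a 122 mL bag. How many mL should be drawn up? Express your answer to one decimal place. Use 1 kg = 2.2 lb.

Weight = 169.4 lb ÷ 2.2 lb/kg = 77 kg
Dose = 0.02 units/kg × 77 kg = 1.54 units
Concentration = 110 units ÷ 122 mL = 0.9016393 units/mL
Volume = 1.54 units ÷ 0.9016393 units/mL = 1.708 mL

1.7 mL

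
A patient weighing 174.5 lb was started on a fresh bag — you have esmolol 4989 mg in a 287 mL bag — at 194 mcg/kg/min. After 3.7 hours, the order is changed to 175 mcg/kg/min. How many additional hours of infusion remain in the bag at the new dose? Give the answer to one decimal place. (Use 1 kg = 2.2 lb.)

Initial rate:
Weight = 174.5 lb ÷ 2.2 lb/kg = 79.31818 kg
Dose = 194 mcg/kg/min × 79.31818 kg = 15387.73 mcg/min
15387.73 mcg/min × 60 min/hr = 923263.6 mcg/hr
Concentration = 4989 mg ÷ 287 mL = 17.38328 mg/mL = 17383.28 mcg/mL
Rate = 923263.6 mcg/hr ÷ 17383.28 mcg/mL = 53.11218 mL/hr
Volume infused so far = 53.11218 mL/hr × 3.7 hr = 196.5151 mL
Volume remaining = 287 − 196.5151 = 90.48494 mL
New rate:
Dose = 175 mcg/kg/min × 79.31818 kg = 13880.68 mcg/min
13880.68 mcg/min × 60 min/hr = 832840.9 mcg/hr
Rate = 832840.9 mcg/hr ÷ 17383.28 mcg/mL = 47.91047 mL/hr
Time remaining = 90.48494 mL ÷ 47.91047 mL/hr = 1.888625 hr

1.9 hours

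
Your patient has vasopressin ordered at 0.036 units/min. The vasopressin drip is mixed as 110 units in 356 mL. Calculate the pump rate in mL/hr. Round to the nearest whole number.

7 mL/hr

0.036 units/min × 60 min/hr = 2.16 units/hr
Concentration = 110 units ÷ 356 mL = 0.3089888 units/mL
Rate = 2.16 units/hr ÷ 0.3089888 units/mL = 6.990545 mL/hr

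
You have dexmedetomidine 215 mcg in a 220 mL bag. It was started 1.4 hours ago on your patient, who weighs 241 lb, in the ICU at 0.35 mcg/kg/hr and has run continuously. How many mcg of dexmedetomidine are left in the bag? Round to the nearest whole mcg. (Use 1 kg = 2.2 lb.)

161 mcg

Weight = 241 lb ÷ 2.2 lb/kg = 109.5455 kg
Dose = 0.35 mcg/kg/hr × 109.5455 kg = 38.34091 mcg/hr
Concentration = 215 mcg ÷ 220 mL = 0.9772727 mcg/mL
Rate = 38.34091 mcg/hr ÷ 0.9772727 mcg/mL = 39.23256 mL/hr
Volume infused = 39.23256 mL/hr × 1.4 hr = 54.92558 mL
Volume remaining = 220 − 54.92558 = 165.0744 mL
Drug remaining = 165.0744 mL × 0.9772727 mcg/mL = 161.3227 mcg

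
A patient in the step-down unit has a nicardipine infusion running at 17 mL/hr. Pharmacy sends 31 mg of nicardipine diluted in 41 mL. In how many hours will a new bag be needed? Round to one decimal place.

Duration = 41 mL ÷ 17 mL/hr = 2.411765 hr

2.4 hours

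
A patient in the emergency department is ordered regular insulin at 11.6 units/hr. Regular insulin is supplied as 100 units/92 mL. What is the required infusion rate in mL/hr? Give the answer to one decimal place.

10.7 mL/hr

Concentration = 100 units ÷ 92 mL = 1.086957 units/mL
Rate = 11.6 units/hr ÷ 1.086957 units/mL = 10.672 mL/hr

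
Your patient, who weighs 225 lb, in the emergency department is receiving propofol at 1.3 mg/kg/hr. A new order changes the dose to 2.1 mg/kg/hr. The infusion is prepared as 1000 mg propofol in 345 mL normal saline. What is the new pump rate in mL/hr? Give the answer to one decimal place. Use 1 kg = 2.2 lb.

74.1 mL/hr

Weight = 225 lb ÷ 2.2 lb/kg = 102.2727 kg
Dose = 2.1 mg/kg/hr × 102.2727 kg = 214.7727 mg/hr
Concentration = 1000 mg ÷ 345 mL = 2.898551 mg/mL
Rate = 214.7727 mg/hr ÷ 2.898551 mg/mL = 74.09659 mL/hr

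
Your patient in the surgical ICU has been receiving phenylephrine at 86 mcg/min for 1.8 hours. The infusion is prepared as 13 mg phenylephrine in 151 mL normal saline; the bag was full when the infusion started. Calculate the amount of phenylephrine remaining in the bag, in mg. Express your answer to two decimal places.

3.71 mg

86 mcg/min × 60 min/hr = 5160 mcg/hr
Concentration = 13 mg ÷ 151 mL = 0.08609272 mg/mL = 86.09272 mcg/mL
Rate = 5160 mcg/hr ÷ 86.09272 mcg/mL = 59.93538 mL/hr
Volume infused = 59.93538 mL/hr × 1.8 hr = 107.8837 mL
Volume remaining = 151 − 107.8837 = 43.11631 mL
Drug remaining = 43.11631 mL × 86.09272 mcg/mL = 3712 mcg = 3.712 mg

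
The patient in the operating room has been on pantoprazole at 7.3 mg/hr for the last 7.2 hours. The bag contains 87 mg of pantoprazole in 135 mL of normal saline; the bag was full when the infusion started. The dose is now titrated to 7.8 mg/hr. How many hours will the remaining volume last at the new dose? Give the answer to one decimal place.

4.4 hours

Initial rate:
Concentration = 87 mg ÷ 135 mL = 0.6444444 mg/mL
Rate = 7.3 mg/hr ÷ 0.6444444 mg/mL = 11.32759 mL/hr
Volume infused so far = 11.32759 mL/hr × 7.2 hr = 81.55862 mL
Volume remaining = 135 − 81.55862 = 53.44138 mL
New rate:
Rate = 7.8 mg/hr ÷ 0.6444444 mg/mL = 12.10345 mL/hr
Time remaining = 53.44138 mL ÷ 12.10345 mL/hr = 4.415385 hr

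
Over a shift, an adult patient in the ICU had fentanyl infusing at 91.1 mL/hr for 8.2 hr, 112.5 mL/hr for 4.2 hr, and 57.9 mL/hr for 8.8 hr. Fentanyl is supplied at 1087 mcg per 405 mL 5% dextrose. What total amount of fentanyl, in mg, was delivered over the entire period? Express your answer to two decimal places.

Concentration = 1087 mcg ÷ 405 mL = 2.683951 mcg/mL
Stage 1: 91.1 mL/hr × 8.2 hr = 747.02 mL → 747.02 mL × 2.683951 mcg/mL = 2004.965 mcg
Stage 2: 112.5 mL/hr × 4.2 hr = 472.5 mL → 472.5 mL × 2.683951 mcg/mL = 1268.167 mcg
Stage 3: 57.9 mL/hr × 8.8 hr = 509.52 mL → 509.52 mL × 2.683951 mcg/mL = 1367.527 mcg
Total = 2004.965 + 1268.167 + 1367.527 = 4640.658 mcg = 4.640658 mg

4.64 mg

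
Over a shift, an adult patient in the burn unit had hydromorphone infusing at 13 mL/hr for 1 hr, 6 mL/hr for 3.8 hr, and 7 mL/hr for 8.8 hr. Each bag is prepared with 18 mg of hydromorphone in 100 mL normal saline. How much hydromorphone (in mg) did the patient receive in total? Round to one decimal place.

17.5 mg

Concentration = 18 mg ÷ 100 mL = 0.18 mg/mL
Stage 1: 13 mL/hr × 1 hr = 13 mL → 13 mL × 0.18 mg/mL = 2.34 mg
Stage 2: 6 mL/hr × 3.8 hr = 22.8 mL → 22.8 mL × 0.18 mg/mL = 4.104 mg
Stage 3: 7 mL/hr × 8.8 hr = 61.6 mL → 61.6 mL × 0.18 mg/mL = 11.088 mg
Total = 2.34 + 4.104 + 11.088 = 17.532 mg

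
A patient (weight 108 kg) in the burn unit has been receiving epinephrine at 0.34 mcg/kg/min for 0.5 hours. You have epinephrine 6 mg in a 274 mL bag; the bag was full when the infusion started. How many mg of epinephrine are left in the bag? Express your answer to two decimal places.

Dose = 0.34 mcg/kg/min × 108 kg = 36.72 mcg/min
36.72 mcg/min × 60 min/hr = 2203.2 mcg/hr
Concentration = 6 mg ÷ 274 mL = 0.02189781 mg/mL = 21.89781 mcg/mL
Rate = 2203.2 mcg/hr ÷ 21.89781 mcg/mL = 100.6128 mL/hr
Volume infused = 100.6128 mL/hr × 0.5 hr = 50.3064 mL
Volume remaining = 274 − 50.3064 = 223.6936 mL
Drug remaining = 223.6936 mL × 21.89781 mcg/mL = 4898.4 mcg = 4.8984 mg

4.90 mg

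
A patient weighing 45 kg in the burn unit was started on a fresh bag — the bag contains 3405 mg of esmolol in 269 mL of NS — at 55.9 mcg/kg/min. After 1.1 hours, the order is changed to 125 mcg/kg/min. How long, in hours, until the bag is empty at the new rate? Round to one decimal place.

9.6 hours

Initial rate:
Dose = 55.9 mcg/kg/min × 45 kg = 2515.5 mcg/min
2515.5 mcg/min × 60 min/hr = 150930 mcg/hr
Concentration = 3405 mg ÷ 269 mL = 12.65799 mg/mL = 12657.99 mcg/mL
Rate = 150930 mcg/hr ÷ 12657.99 mcg/mL = 11.92369 mL/hr
Volume infused so far = 11.92369 mL/hr × 1.1 hr = 13.11606 mL
Volume remaining = 269 − 13.11606 = 255.8839 mL
New rate:
Dose = 125 mcg/kg/min × 45 kg = 5625 mcg/min
5625 mcg/min × 60 min/hr = 337500 mcg/hr
Rate = 337500 mcg/hr ÷ 12657.99 mcg/mL = 26.663 mL/hr
Time remaining = 255.8839 mL ÷ 26.663 mL/hr = 9.596969 hr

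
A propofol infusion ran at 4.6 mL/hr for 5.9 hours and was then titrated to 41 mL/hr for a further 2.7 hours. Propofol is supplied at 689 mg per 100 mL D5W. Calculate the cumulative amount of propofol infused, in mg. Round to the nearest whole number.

Concentration = 689 mg ÷ 100 mL = 6.89 mg/mL
Stage 1: 4.6 mL/hr × 5.9 hr = 27.14 mL → 27.14 mL × 6.89 mg/mL = 186.9946 mg
Stage 2: 41 mL/hr × 2.7 hr = 110.7 mL → 110.7 mL × 6.89 mg/mL = 762.723 mg
Total = 186.9946 + 762.723 = 949.7176 mg

950 mg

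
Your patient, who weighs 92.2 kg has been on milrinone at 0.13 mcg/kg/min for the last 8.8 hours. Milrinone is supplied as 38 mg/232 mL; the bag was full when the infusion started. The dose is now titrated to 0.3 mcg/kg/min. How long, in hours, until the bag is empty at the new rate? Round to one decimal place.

19.1 hours

Initial rate:
Dose = 0.13 mcg/kg/min × 92.2 kg = 11.986 mcg/min
11.986 mcg/min × 60 min/hr = 719.16 mcg/hr
Concentration = 38 mg ÷ 232 mL = 0.1637931 mg/mL = 163.7931 mcg/mL
Rate = 719.16 mcg/hr ÷ 163.7931 mcg/mL = 4.390661 mL/hr
Volume infused so far = 4.390661 mL/hr × 8.8 hr = 38.63782 mL
Volume remaining = 232 − 38.63782 = 193.3622 mL
New rate:
Dose = 0.3 mcg/kg/min × 92.2 kg = 27.66 mcg/min
27.66 mcg/min × 60 min/hr = 1659.6 mcg/hr
Rate = 1659.6 mcg/hr ÷ 163.7931 mcg/mL = 10.13229 mL/hr
Time remaining = 193.3622 mL ÷ 10.13229 mL/hr = 19.08375 hr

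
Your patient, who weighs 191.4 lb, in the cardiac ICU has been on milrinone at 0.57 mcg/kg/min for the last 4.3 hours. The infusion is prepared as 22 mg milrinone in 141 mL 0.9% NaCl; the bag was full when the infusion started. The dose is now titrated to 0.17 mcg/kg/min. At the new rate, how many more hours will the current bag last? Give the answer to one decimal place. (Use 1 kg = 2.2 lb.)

10.4 hours

Initial rate:
Weight = 191.4 lb ÷ 2.2 lb/kg = 87 kg
Dose = 0.57 mcg/kg/min × 87 kg = 49.59 mcg/min
49.59 mcg/min × 60 min/hr = 2975.4 mcg/hr
Concentration = 22 mg ÷ 141 mL = 0.1560284 mg/mL = 156.0284 mcg/mL
Rate = 2975.4 mcg/hr ÷ 156.0284 mcg/mL = 19.06961 mL/hr
Volume infused so far = 19.06961 mL/hr × 4.3 hr = 81.99932 mL
Volume remaining = 141 − 81.99932 = 59.00068 mL
New rate:
Dose = 0.17 mcg/kg/min × 87 kg = 14.79 mcg/min
14.79 mcg/min × 60 min/hr = 887.4 mcg/hr
Rate = 887.4 mcg/hr ÷ 156.0284 mcg/mL = 5.687427 mL/hr
Time remaining = 59.00068 mL ÷ 5.687427 mL/hr = 10.37388 hr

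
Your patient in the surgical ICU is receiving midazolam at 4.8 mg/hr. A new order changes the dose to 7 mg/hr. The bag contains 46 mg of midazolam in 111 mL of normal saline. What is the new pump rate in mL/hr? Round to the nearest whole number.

17 mL/hr

Concentration = 46 mg ÷ 111 mL = 0.4144144 mg/mL
Rate = 7 mg/hr ÷ 0.4144144 mg/mL = 16.8913 mL/hr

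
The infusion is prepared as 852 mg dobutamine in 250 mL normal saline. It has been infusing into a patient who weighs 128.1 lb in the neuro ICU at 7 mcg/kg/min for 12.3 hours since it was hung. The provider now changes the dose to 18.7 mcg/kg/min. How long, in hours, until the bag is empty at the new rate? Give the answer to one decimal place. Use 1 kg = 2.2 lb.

8.4 hours

Initial rate:
Weight = 128.1 lb ÷ 2.2 lb/kg = 58.22727 kg
Dose = 7 mcg/kg/min × 58.22727 kg = 407.5909 mcg/min
407.5909 mcg/min × 60 min/hr = 24455.45 mcg/hr
Concentration = 852 mg ÷ 250 mL = 3.408 mg/mL = 3408 mcg/mL
Rate = 24455.45 mcg/hr ÷ 3408 mcg/mL = 7.175896 mL/hr
Volume infused so far = 7.175896 mL/hr × 12.3 hr = 88.26352 mL
Volume remaining = 250 − 88.26352 = 161.7365 mL
New rate:
Dose = 18.7 mcg/kg/min × 58.22727 kg = 1088.85 mcg/min
1088.85 mcg/min × 60 min/hr = 65331 mcg/hr
Rate = 65331 mcg/hr ÷ 3408 mcg/mL = 19.16989 mL/hr
Time remaining = 161.7365 mL ÷ 19.16989 mL/hr = 8.437004 hr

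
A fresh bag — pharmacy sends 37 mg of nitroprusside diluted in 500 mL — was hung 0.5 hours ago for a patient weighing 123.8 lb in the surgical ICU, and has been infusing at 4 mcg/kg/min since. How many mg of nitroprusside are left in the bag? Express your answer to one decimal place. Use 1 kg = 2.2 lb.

Weight = 123.8 lb ÷ 2.2 lb/kg = 56.27273 kg
Dose = 4 mcg/kg/min × 56.27273 kg = 225.0909 mcg/min
225.0909 mcg/min × 60 min/hr = 13505.45 mcg/hr
Concentration = 37 mg ÷ 500 mL = 0.074 mg/mL = 74 mcg/mL
Rate = 13505.45 mcg/hr ÷ 74 mcg/mL = 182.5061 mL/hr
Volume infused = 182.5061 mL/hr × 0.5 hr = 91.25307 mL
Volume remaining = 500 − 91.25307 = 408.7469 mL
Drug remaining = 408.7469 mL × 74 mcg/mL = 30247.27 mcg = 30.24727 mg

30.2 mg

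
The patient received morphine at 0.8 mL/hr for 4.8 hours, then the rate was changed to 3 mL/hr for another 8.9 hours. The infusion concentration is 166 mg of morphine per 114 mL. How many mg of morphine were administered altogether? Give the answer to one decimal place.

Concentration = 166 mg ÷ 114 mL = 1.45614 mg/mL
Stage 1: 0.8 mL/hr × 4.8 hr = 3.84 mL → 3.84 mL × 1.45614 mg/mL = 5.591579 mg
Stage 2: 3 mL/hr × 8.9 hr = 26.7 mL → 26.7 mL × 1.45614 mg/mL = 38.87895 mg
Total = 5.591579 + 38.87895 = 44.47053 mg

44.5 mg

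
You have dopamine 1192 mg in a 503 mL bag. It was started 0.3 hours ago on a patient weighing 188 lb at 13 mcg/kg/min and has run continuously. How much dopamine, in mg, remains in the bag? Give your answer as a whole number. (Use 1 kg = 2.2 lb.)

1172 mg

Weight = 188 lb ÷ 2.2 lb/kg = 85.45455 kg
Dose = 13 mcg/kg/min × 85.45455 kg = 1110.909 mcg/min
1110.909 mcg/min × 60 min/hr = 66654.55 mcg/hr
Concentration = 1192 mg ÷ 503 mL = 2.369781 mg/mL = 2369.781 mcg/mL
Rate = 66654.55 mcg/hr ÷ 2369.781 mcg/mL = 28.12688 mL/hr
Volume infused = 28.12688 mL/hr × 0.3 hr = 8.438063 mL
Volume remaining = 503 − 8.438063 = 494.5619 mL
Drug remaining = 494.5619 mL × 2369.781 mcg/mL = 1172004 mcg = 1172.004 mg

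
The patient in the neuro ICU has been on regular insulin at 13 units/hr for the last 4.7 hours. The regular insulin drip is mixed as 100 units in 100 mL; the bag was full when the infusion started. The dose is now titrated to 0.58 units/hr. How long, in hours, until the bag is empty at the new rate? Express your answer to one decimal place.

Initial rate:
Concentration = 100 units ÷ 100 mL = 1 units/mL
Rate = 13 units/hr ÷ 1 units/mL = 13 mL/hr
Volume infused so far = 13 mL/hr × 4.7 hr = 61.1 mL
Volume remaining = 100 − 61.1 = 38.9 mL
New rate:
Rate = 0.58 units/hr ÷ 1 units/mL = 0.58 mL/hr
Time remaining = 38.9 mL ÷ 0.58 mL/hr = 67.06897 hr

67.1 hours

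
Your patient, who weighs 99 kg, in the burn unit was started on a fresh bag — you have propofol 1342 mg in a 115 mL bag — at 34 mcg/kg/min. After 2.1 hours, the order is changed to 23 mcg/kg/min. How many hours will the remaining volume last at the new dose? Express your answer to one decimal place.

Initial rate:
Dose = 34 mcg/kg/min × 99 kg = 3366 mcg/min
3366 mcg/min × 60 min/hr = 201960 mcg/hr
Concentration = 1342 mg ÷ 115 mL = 11.66957 mg/mL = 11669.57 mcg/mL
Rate = 201960 mcg/hr ÷ 11669.57 mcg/mL = 17.30656 mL/hr
Volume infused so far = 17.30656 mL/hr × 2.1 hr = 36.34377 mL
Volume remaining = 115 − 36.34377 = 78.65623 mL
New rate:
Dose = 23 mcg/kg/min × 99 kg = 2277 mcg/min
2277 mcg/min × 60 min/hr = 136620 mcg/hr
Rate = 136620 mcg/hr ÷ 11669.57 mcg/mL = 11.70738 mL/hr
Time remaining = 78.65623 mL ÷ 11.70738 mL/hr = 6.718519 hr

6.7 hours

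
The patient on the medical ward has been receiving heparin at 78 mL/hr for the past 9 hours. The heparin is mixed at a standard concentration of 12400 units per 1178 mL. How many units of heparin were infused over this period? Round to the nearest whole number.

Concentration = 12400 units ÷ 1178 mL = 10.52632 units/mL
Drug rate = 78 mL/hr × 10.52632 units/mL = 821.0526 units/hr
Total = 821.0526 units/hr × 9 hr = 7389.474 units

7389 units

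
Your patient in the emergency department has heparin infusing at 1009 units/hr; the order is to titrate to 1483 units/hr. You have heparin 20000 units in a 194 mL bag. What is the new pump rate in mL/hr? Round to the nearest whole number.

Concentration = 20000 units ÷ 194 mL = 103.0928 units/mL
Rate = 1483 units/hr ÷ 103.0928 units/mL = 14.3851 mL/hr

14 mL/hr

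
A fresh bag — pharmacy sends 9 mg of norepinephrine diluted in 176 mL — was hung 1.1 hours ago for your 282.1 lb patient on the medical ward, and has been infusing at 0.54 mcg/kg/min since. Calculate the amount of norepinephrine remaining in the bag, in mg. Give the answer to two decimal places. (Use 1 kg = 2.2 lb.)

4.43 mg

Weight = 282.1 lb ÷ 2.2 lb/kg = 128.2273 kg
Dose = 0.54 mcg/kg/min × 128.2273 kg = 69.24273 mcg/min
69.24273 mcg/min × 60 min/hr = 4154.564 mcg/hr
Concentration = 9 mg ÷ 176 mL = 0.05113636 mg/mL = 51.13636 mcg/mL
Rate = 4154.564 mcg/hr ÷ 51.13636 mcg/mL = 81.2448 mL/hr
Volume infused = 81.2448 mL/hr × 1.1 hr = 89.36928 mL
Volume remaining = 176 − 89.36928 = 86.63072 mL
Drug remaining = 86.63072 mL × 51.13636 mcg/mL = 4429.98 mcg = 4.42998 mg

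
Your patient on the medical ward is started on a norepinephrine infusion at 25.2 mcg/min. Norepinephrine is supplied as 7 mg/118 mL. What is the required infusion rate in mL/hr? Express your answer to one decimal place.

25.2 mcg/min × 60 min/hr = 1512 mcg/hr
Concentration = 7 mg ÷ 118 mL = 0.05932203 mg/mL = 59.32203 mcg/mL
Rate = 1512 mcg/hr ÷ 59.32203 mcg/mL = 25.488 mL/hr

25.5 mL/hr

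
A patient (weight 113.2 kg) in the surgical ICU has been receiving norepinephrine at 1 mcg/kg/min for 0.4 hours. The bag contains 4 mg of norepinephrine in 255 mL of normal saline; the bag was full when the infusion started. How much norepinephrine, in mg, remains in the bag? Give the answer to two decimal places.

1.28 mg

Dose = 1 mcg/kg/min × 113.2 kg = 113.2 mcg/min
113.2 mcg/min × 60 min/hr = 6792 mcg/hr
Concentration = 4 mg ÷ 255 mL = 0.01568627 mg/mL = 15.68627 mcg/mL
Rate = 6792 mcg/hr ÷ 15.68627 mcg/mL = 432.99 mL/hr
Volume infused = 432.99 mL/hr × 0.4 hr = 173.196 mL
Volume remaining = 255 − 173.196 = 81.804 mL
Drug remaining = 81.804 mL × 15.68627 mcg/mL = 1283.2 mcg = 1.2832 mg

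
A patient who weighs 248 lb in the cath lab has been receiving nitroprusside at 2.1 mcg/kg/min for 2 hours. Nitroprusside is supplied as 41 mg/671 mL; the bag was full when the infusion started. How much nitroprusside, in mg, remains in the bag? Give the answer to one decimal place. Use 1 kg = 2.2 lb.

Weight = 248 lb ÷ 2.2 lb/kg = 112.7273 kg
Dose = 2.1 mcg/kg/min × 112.7273 kg = 236.7273 mcg/min
236.7273 mcg/min × 60 min/hr = 14203.64 mcg/hr
Concentration = 41 mg ÷ 671 mL = 0.06110283 mg/mL = 61.10283 mcg/mL
Rate = 14203.64 mcg/hr ÷ 61.10283 mcg/mL = 232.4546 mL/hr
Volume infused = 232.4546 mL/hr × 2 hr = 464.9093 mL
Volume remaining = 671 − 464.9093 = 206.0907 mL
Drug remaining = 206.0907 mL × 61.10283 mcg/mL = 12592.73 mcg = 12.59273 mg

12.6 mg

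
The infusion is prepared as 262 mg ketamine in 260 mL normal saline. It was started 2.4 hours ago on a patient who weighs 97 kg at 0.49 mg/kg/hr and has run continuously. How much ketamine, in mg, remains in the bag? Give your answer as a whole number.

Dose = 0.49 mg/kg/hr × 97 kg = 47.53 mg/hr
Concentration = 262 mg ÷ 260 mL = 1.007692 mg/mL
Rate = 47.53 mg/hr ÷ 1.007692 mg/mL = 47.16718 mL/hr
Volume infused = 47.16718 mL/hr × 2.4 hr = 113.2012 mL
Volume remaining = 260 − 113.2012 = 146.7988 mL
Drug remaining = 146.7988 mL × 1.007692 mg/mL = 147.928 mg

148 mg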